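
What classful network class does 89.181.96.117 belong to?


First octet: 89
Binary: 01011001
0xxxxxxx -> Class A (1-126)
Class A, default mask 255.0.0.0 (/8)


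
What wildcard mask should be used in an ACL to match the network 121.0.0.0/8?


Subnet mask: 255.0.0.0
Wildcard = 255.255.255.255 - subnet mask
255 - 255 = 0
255 - 0 = 255
255 - 0 = 255
255 - 0 = 255
Wildcard: 0.255.255.255


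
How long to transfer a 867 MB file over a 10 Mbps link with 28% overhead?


Effective throughput = 10 * (1 - 28/100) = 7.2 Mbps
File size in Mb = 867 * 8 = 6936 Mb
Time = 6936 / 7.2
Time = 963.3333 seconds


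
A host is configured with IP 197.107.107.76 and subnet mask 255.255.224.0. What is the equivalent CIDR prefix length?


Binary: 11111111.11111111.11100000.00000000
Count leading 1s
Prefix: /19


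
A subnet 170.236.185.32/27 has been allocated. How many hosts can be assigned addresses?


Host bits = 32 - 27 = 5
Total addresses = 2^5 = 32
Usable = total - 2 (network and broadcast)
Usable hosts: 30


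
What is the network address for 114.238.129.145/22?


IP:   01110010.11101110.10000001.10010001
Mask: 11111111.11111111.11111100.00000000
AND operation:
Net:  01110010.11101110.10000000.00000000
Network: 114.238.128.0/22


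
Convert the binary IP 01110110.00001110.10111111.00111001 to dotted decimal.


01110110 = 118
00001110 = 14
10111111 = 191
00111001 = 57
IP: 118.14.191.57


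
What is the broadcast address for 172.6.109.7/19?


Network: 172.6.96.0/19
Host bits = 13
Set all host bits to 1:
Broadcast: 172.6.127.255


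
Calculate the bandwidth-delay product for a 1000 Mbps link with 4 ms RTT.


BDP = bandwidth * RTT
= 1000 Mbps * 4 ms
= 1000 * 1e6 * 4 / 1000 bits
= 4000000 bits
= 500000 bytes
= 488.2812 KB
BDP = 4000000 bits (500000 bytes)


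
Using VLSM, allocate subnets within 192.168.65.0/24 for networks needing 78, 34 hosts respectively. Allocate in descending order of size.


78 hosts -> /25 (126 usable): 192.168.65.0/25
34 hosts -> /26 (62 usable): 192.168.65.128/26
Allocation: 192.168.65.0/25 (78 hosts, 126 usable); 192.168.65.128/26 (34 hosts, 62 usable)


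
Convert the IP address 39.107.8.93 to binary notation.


39 = 00100111
107 = 01101011
8 = 00001000
93 = 01011101
Binary: 00100111.01101011.00001000.01011101


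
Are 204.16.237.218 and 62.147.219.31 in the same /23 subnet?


Mask: 255.255.254.0
204.16.237.218 AND mask = 204.16.236.0
62.147.219.31 AND mask = 62.147.218.0
No, different subnets (204.16.236.0 vs 62.147.218.0)


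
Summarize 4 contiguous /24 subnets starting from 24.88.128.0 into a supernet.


Original prefix: /24
Number of subnets: 4 = 2^2
New prefix = 24 - 2 = 22
Supernet: 24.88.128.0/22


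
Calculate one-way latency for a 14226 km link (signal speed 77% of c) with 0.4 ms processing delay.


Speed = 0.77 * 3e5 km/s = 231000 km/s
Propagation delay = 14226 / 231000 = 0.0616 s = 61.5844 ms
Processing delay = 0.4 ms
Total one-way latency = 61.9844 ms


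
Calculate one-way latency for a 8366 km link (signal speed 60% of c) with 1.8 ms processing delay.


Speed = 0.6 * 3e5 km/s = 180000 km/s
Propagation delay = 8366 / 180000 = 0.0465 s = 46.4778 ms
Processing delay = 1.8 ms
Total one-way latency = 48.2778 ms


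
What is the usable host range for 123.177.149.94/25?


Network: 123.177.149.0
Broadcast: 123.177.149.127
First usable = network + 1
Last usable = broadcast - 1
Range: 123.177.149.1 to 123.177.149.126


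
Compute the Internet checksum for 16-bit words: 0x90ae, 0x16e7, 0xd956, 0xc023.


Sum all words (with carry folding):
+ 0x90ae = 0x90ae
+ 0x16e7 = 0xa795
+ 0xd956 = 0x80ec
+ 0xc023 = 0x4110
One's complement: ~0x4110
Checksum = 0xbeef


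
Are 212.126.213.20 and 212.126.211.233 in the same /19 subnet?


Mask: 255.255.224.0
212.126.213.20 AND mask = 212.126.192.0
212.126.211.233 AND mask = 212.126.192.0
Yes, same subnet (212.126.192.0)


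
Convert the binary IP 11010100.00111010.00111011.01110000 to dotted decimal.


11010100 = 212
00111010 = 58
00111011 = 59
01110000 = 112
IP: 212.58.59.112


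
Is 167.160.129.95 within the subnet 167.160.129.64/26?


Subnet network: 167.160.129.64
Test IP AND mask: 167.160.129.64
Yes, 167.160.129.95 is in 167.160.129.64/26


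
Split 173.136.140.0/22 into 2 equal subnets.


New prefix = 22 + 1 = 23
Each subnet has 512 addresses
  173.136.140.0/23
  173.136.142.0/23
Subnets: 173.136.140.0/23, 173.136.142.0/23


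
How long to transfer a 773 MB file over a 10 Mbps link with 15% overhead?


Effective throughput = 10 * (1 - 15/100) = 8.5 Mbps
File size in Mb = 773 * 8 = 6184 Mb
Time = 6184 / 8.5
Time = 727.5294 seconds


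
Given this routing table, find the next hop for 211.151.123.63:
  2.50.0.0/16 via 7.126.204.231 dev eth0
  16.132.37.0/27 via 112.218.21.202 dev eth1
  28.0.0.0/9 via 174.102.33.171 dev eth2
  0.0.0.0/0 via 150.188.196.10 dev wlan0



Longest prefix match for 211.151.123.63:
  /16 2.50.0.0: no
  /27 16.132.37.0: no
  /9 28.0.0.0: no
  /0 0.0.0.0: MATCH
Selected: next-hop 150.188.196.10 via wlan0 (matched /0)


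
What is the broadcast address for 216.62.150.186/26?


Network: 216.62.150.128/26
Host bits = 6
Set all host bits to 1:
Broadcast: 216.62.150.191


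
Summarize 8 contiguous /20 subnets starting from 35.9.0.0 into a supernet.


Original prefix: /20
Number of subnets: 8 = 2^3
New prefix = 20 - 3 = 17
Supernet: 35.9.0.0/17


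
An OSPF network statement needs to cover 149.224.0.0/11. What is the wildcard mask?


Subnet mask: 255.224.0.0
Wildcard = 255.255.255.255 - subnet mask
255 - 255 = 0
255 - 224 = 31
255 - 0 = 255
255 - 0 = 255
Wildcard: 0.31.255.255


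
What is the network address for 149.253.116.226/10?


IP:   10010101.11111101.01110100.11100010
Mask: 11111111.11000000.00000000.00000000
AND operation:
Net:  10010101.11000000.00000000.00000000
Network: 149.192.0.0/10


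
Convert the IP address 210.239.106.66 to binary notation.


210 = 11010010
239 = 11101111
106 = 01101010
66 = 01000010
Binary: 11010010.11101111.01101010.01000010


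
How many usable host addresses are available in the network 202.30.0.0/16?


Host bits = 32 - 16 = 16
Total addresses = 2^16 = 65536
Usable = total - 2 (network and broadcast)
Usable hosts: 65534


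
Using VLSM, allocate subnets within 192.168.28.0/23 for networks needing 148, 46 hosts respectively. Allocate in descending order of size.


148 hosts -> /24 (254 usable): 192.168.28.0/24
46 hosts -> /26 (62 usable): 192.168.29.0/26
Allocation: 192.168.28.0/24 (148 hosts, 254 usable); 192.168.29.0/26 (46 hosts, 62 usable)


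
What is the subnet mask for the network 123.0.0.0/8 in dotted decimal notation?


/8 means 8 network bits, 24 host bits
Binary: 11111111000000000000000000000000
Mask: 255.0.0.0


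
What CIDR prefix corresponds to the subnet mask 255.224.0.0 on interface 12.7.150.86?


Binary: 11111111.11100000.00000000.00000000
Count leading 1s
Prefix: /11


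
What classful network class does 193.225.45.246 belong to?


First octet: 193
Binary: 11000001
110xxxxx -> Class C (192-223)
Class C, default mask 255.255.255.0 (/24)


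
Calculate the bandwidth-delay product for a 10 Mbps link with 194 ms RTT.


BDP = bandwidth * RTT
= 10 Mbps * 194 ms
= 10 * 1e6 * 194 / 1000 bits
= 1940000 bits
= 242500 bytes
= 236.8164 KB
BDP = 1940000 bits (242500 bytes)


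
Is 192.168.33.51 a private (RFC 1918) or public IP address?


RFC 1918 private ranges:
  10.0.0.0/8 (10.0.0.0 - 10.255.255.255)
  172.16.0.0/12 (172.16.0.0 - 172.31.255.255)
  192.168.0.0/16 (192.168.0.0 - 192.168.255.255)
Private (in 192.168.0.0/16)


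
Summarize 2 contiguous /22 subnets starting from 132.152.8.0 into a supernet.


Original prefix: /22
Number of subnets: 2 = 2^1
New prefix = 22 - 1 = 21
Supernet: 132.152.8.0/21


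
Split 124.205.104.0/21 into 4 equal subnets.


New prefix = 21 + 2 = 23
Each subnet has 512 addresses
  124.205.104.0/23
  124.205.106.0/23
  124.205.108.0/23
  124.205.110.0/23
Subnets: 124.205.104.0/23, 124.205.106.0/23, 124.205.108.0/23, 124.205.110.0/23


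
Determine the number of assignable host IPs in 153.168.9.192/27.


Host bits = 32 - 27 = 5
Total addresses = 2^5 = 32
Usable = total - 2 (network and broadcast)
Usable hosts: 30


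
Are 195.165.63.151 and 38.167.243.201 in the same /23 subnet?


Mask: 255.255.254.0
195.165.63.151 AND mask = 195.165.62.0
38.167.243.201 AND mask = 38.167.242.0
No, different subnets (195.165.62.0 vs 38.167.242.0)


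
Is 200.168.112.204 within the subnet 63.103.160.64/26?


Subnet network: 63.103.160.64
Test IP AND mask: 200.168.112.192
No, 200.168.112.204 is not in 63.103.160.64/26


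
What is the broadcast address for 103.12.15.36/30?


Network: 103.12.15.36/30
Host bits = 2
Set all host bits to 1:
Broadcast: 103.12.15.39


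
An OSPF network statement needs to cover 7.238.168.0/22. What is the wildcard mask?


Subnet mask: 255.255.252.0
Wildcard = 255.255.255.255 - subnet mask
255 - 255 = 0
255 - 255 = 0
255 - 252 = 3
255 - 0 = 255
Wildcard: 0.0.3.255


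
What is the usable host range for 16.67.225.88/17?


Network: 16.67.128.0
Broadcast: 16.67.255.255
First usable = network + 1
Last usable = broadcast - 1
Range: 16.67.128.1 to 16.67.255.254


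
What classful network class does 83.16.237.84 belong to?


First octet: 83
Binary: 01010011
0xxxxxxx -> Class A (1-126)
Class A, default mask 255.0.0.0 (/8)


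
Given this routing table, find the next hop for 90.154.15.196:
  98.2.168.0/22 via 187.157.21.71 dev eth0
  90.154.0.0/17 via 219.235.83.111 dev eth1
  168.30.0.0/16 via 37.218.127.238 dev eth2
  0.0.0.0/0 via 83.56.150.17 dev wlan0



Longest prefix match for 90.154.15.196:
  /22 98.2.168.0: no
  /17 90.154.0.0: MATCH
  /16 168.30.0.0: no
  /0 0.0.0.0: MATCH
Selected: next-hop 219.235.83.111 via eth1 (matched /17)


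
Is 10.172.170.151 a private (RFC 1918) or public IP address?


RFC 1918 private ranges:
  10.0.0.0/8 (10.0.0.0 - 10.255.255.255)
  172.16.0.0/12 (172.16.0.0 - 172.31.255.255)
  192.168.0.0/16 (192.168.0.0 - 192.168.255.255)
Private (in 10.0.0.0/8)


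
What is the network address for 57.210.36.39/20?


IP:   00111001.11010010.00100100.00100111
Mask: 11111111.11111111.11110000.00000000
AND operation:
Net:  00111001.11010010.00100000.00000000
Network: 57.210.32.0/20


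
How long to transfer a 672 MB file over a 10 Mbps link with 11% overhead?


Effective throughput = 10 * (1 - 11/100) = 8.9 Mbps
File size in Mb = 672 * 8 = 5376 Mb
Time = 5376 / 8.9
Time = 604.0449 seconds


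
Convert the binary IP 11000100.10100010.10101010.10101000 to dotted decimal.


11000100 = 196
10100010 = 162
10101010 = 170
10101000 = 168
IP: 196.162.170.168


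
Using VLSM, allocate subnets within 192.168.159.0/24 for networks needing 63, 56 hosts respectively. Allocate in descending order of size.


63 hosts -> /25 (126 usable): 192.168.159.0/25
56 hosts -> /26 (62 usable): 192.168.159.128/26
Allocation: 192.168.159.0/25 (63 hosts, 126 usable); 192.168.159.128/26 (56 hosts, 62 usable)


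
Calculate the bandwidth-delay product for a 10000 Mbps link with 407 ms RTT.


BDP = bandwidth * RTT
= 10000 Mbps * 407 ms
= 10000 * 1e6 * 407 / 1000 bits
= 4070000000 bits
= 508750000 bytes
= 496826.1719 KB
BDP = 4070000000 bits (508750000 bytes)


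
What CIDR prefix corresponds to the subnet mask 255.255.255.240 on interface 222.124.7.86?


Binary: 11111111.11111111.11111111.11110000
Count leading 1s
Prefix: /28


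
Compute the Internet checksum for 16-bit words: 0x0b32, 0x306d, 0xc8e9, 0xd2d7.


Sum all words (with carry folding):
+ 0x0b32 = 0x0b32
+ 0x306d = 0x3b9f
+ 0xc8e9 = 0x0489
+ 0xd2d7 = 0xd760
One's complement: ~0xd760
Checksum = 0x289f


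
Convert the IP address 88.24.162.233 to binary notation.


88 = 01011000
24 = 00011000
162 = 10100010
233 = 11101001
Binary: 01011000.00011000.10100010.11101001


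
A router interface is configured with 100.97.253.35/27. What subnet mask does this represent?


/27 means 27 network bits, 5 host bits
Binary: 11111111111111111111111111100000
Mask: 255.255.255.224


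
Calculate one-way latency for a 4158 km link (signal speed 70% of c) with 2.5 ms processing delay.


Speed = 0.7 * 3e5 km/s = 210000 km/s
Propagation delay = 4158 / 210000 = 0.0198 s = 19.8 ms
Processing delay = 2.5 ms
Total one-way latency = 22.3 ms


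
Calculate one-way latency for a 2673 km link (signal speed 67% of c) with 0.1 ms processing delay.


Speed = 0.67 * 3e5 km/s = 201000 km/s
Propagation delay = 2673 / 201000 = 0.0133 s = 13.2985 ms
Processing delay = 0.1 ms
Total one-way latency = 13.3985 ms


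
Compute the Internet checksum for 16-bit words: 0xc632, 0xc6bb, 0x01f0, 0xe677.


Sum all words (with carry folding):
+ 0xc632 = 0xc632
+ 0xc6bb = 0x8cee
+ 0x01f0 = 0x8ede
+ 0xe677 = 0x7556
One's complement: ~0x7556
Checksum = 0x8aa9


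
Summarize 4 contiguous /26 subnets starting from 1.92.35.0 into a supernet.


Original prefix: /26
Number of subnets: 4 = 2^2
New prefix = 26 - 2 = 24
Supernet: 1.92.35.0/24


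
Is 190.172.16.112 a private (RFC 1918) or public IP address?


RFC 1918 private ranges:
  10.0.0.0/8 (10.0.0.0 - 10.255.255.255)
  172.16.0.0/12 (172.16.0.0 - 172.31.255.255)
  192.168.0.0/16 (192.168.0.0 - 192.168.255.255)
Public (not in any RFC 1918 range)


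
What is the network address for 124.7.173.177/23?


IP:   01111100.00000111.10101101.10110001
Mask: 11111111.11111111.11111110.00000000
AND operation:
Net:  01111100.00000111.10101100.00000000
Network: 124.7.172.0/23


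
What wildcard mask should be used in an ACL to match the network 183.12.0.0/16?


Subnet mask: 255.255.0.0
Wildcard = 255.255.255.255 - subnet mask
255 - 255 = 0
255 - 255 = 0
255 - 0 = 255
255 - 0 = 255
Wildcard: 0.0.255.255


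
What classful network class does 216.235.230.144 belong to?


First octet: 216
Binary: 11011000
110xxxxx -> Class C (192-223)
Class C, default mask 255.255.255.0 (/24)


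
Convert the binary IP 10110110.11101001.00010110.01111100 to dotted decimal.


10110110 = 182
11101001 = 233
00010110 = 22
01111100 = 124
IP: 182.233.22.124


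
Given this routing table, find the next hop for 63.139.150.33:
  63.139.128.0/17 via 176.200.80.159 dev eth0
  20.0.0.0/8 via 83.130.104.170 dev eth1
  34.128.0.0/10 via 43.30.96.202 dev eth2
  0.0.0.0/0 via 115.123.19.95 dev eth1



Longest prefix match for 63.139.150.33:
  /17 63.139.128.0: MATCH
  /8 20.0.0.0: no
  /10 34.128.0.0: no
  /0 0.0.0.0: MATCH
Selected: next-hop 176.200.80.159 via eth0 (matched /17)


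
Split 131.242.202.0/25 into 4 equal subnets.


New prefix = 25 + 2 = 27
Each subnet has 32 addresses
  131.242.202.0/27
  131.242.202.32/27
  131.242.202.64/27
  131.242.202.96/27
Subnets: 131.242.202.0/27, 131.242.202.32/27, 131.242.202.64/27, 131.242.202.96/27


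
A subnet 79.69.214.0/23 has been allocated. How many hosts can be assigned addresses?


Host bits = 32 - 23 = 9
Total addresses = 2^9 = 512
Usable = total - 2 (network and broadcast)
Usable hosts: 510


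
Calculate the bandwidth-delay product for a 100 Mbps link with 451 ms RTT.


BDP = bandwidth * RTT
= 100 Mbps * 451 ms
= 100 * 1e6 * 451 / 1000 bits
= 45100000 bits
= 5637500 bytes
= 5505.3711 KB
BDP = 45100000 bits (5637500 bytes)


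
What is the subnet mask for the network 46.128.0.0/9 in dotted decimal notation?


/9 means 9 network bits, 23 host bits
Binary: 11111111100000000000000000000000
Mask: 255.128.0.0


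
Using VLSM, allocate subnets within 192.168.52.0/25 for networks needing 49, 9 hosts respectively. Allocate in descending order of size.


49 hosts -> /26 (62 usable): 192.168.52.0/26
9 hosts -> /28 (14 usable): 192.168.52.64/28
Allocation: 192.168.52.0/26 (49 hosts, 62 usable); 192.168.52.64/28 (9 hosts, 14 usable)


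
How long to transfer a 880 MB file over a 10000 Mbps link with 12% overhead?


Effective throughput = 10000 * (1 - 12/100) = 8800 Mbps
File size in Mb = 880 * 8 = 7040 Mb
Time = 7040 / 8800
Time = 0.8 seconds


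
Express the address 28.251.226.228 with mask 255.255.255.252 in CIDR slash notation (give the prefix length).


Binary: 11111111.11111111.11111111.11111100
Count leading 1s
Prefix: /30


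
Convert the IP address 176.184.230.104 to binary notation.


176 = 10110000
184 = 10111000
230 = 11100110
104 = 01101000
Binary: 10110000.10111000.11100110.01101000


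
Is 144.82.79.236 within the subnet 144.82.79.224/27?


Subnet network: 144.82.79.224
Test IP AND mask: 144.82.79.224
Yes, 144.82.79.236 is in 144.82.79.224/27


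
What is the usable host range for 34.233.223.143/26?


Network: 34.233.223.128
Broadcast: 34.233.223.191
First usable = network + 1
Last usable = broadcast - 1
Range: 34.233.223.129 to 34.233.223.190


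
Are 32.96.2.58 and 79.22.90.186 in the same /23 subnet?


Mask: 255.255.254.0
32.96.2.58 AND mask = 32.96.2.0
79.22.90.186 AND mask = 79.22.90.0
No, different subnets (32.96.2.0 vs 79.22.90.0)


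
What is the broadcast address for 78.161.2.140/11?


Network: 78.160.0.0/11
Host bits = 21
Set all host bits to 1:
Broadcast: 78.191.255.255


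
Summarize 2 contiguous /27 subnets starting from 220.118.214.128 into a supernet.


Original prefix: /27
Number of subnets: 2 = 2^1
New prefix = 27 - 1 = 26
Supernet: 220.118.214.128/26


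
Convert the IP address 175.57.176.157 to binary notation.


175 = 10101111
57 = 00111001
176 = 10110000
157 = 10011101
Binary: 10101111.00111001.10110000.10011101


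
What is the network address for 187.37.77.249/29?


IP:   10111011.00100101.01001101.11111001
Mask: 11111111.11111111.11111111.11111000
AND operation:
Net:  10111011.00100101.01001101.11111000
Network: 187.37.77.248/29


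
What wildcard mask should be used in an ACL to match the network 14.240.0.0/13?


Subnet mask: 255.248.0.0
Wildcard = 255.255.255.255 - subnet mask
255 - 255 = 0
255 - 248 = 7
255 - 0 = 255
255 - 0 = 255
Wildcard: 0.7.255.255


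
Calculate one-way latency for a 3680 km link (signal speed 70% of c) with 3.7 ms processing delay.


Speed = 0.7 * 3e5 km/s = 210000 km/s
Propagation delay = 3680 / 210000 = 0.0175 s = 17.5238 ms
Processing delay = 3.7 ms
Total one-way latency = 21.2238 ms


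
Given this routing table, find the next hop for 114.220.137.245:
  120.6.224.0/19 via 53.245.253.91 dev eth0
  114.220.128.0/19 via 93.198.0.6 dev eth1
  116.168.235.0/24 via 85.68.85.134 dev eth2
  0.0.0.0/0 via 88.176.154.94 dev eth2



Longest prefix match for 114.220.137.245:
  /19 120.6.224.0: no
  /19 114.220.128.0: MATCH
  /24 116.168.235.0: no
  /0 0.0.0.0: MATCH
Selected: next-hop 93.198.0.6 via eth1 (matched /19)


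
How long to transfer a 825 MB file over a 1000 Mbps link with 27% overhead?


Effective throughput = 1000 * (1 - 27/100) = 730 Mbps
File size in Mb = 825 * 8 = 6600 Mb
Time = 6600 / 730
Time = 9.0411 seconds


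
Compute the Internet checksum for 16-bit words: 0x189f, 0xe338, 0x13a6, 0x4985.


Sum all words (with carry folding):
+ 0x189f = 0x189f
+ 0xe338 = 0xfbd7
+ 0x13a6 = 0x0f7e
+ 0x4985 = 0x5903
One's complement: ~0x5903
Checksum = 0xa6fc


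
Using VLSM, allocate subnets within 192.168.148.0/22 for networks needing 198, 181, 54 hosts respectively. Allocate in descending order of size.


198 hosts -> /24 (254 usable): 192.168.148.0/24
181 hosts -> /24 (254 usable): 192.168.149.0/24
54 hosts -> /26 (62 usable): 192.168.150.0/26
Allocation: 192.168.148.0/24 (198 hosts, 254 usable); 192.168.149.0/24 (181 hosts, 254 usable); 192.168.150.0/26 (54 hosts, 62 usable)


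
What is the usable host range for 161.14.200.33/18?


Network: 161.14.192.0
Broadcast: 161.14.255.255
First usable = network + 1
Last usable = broadcast - 1
Range: 161.14.192.1 to 161.14.255.254


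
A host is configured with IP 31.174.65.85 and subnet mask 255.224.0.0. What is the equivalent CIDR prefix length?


Binary: 11111111.11100000.00000000.00000000
Count leading 1s
Prefix: /11


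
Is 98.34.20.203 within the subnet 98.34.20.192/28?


Subnet network: 98.34.20.192
Test IP AND mask: 98.34.20.192
Yes, 98.34.20.203 is in 98.34.20.192/28


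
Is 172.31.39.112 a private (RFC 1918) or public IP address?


RFC 1918 private ranges:
  10.0.0.0/8 (10.0.0.0 - 10.255.255.255)
  172.16.0.0/12 (172.16.0.0 - 172.31.255.255)
  192.168.0.0/16 (192.168.0.0 - 192.168.255.255)
Private (in 172.16.0.0/12)


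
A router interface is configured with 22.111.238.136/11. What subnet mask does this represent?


/11 means 11 network bits, 21 host bits
Binary: 11111111111000000000000000000000
Mask: 255.224.0.0


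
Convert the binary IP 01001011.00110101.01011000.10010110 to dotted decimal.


01001011 = 75
00110101 = 53
01011000 = 88
10010110 = 150
IP: 75.53.88.150


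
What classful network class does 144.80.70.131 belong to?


First octet: 144
Binary: 10010000
10xxxxxx -> Class B (128-191)
Class B, default mask 255.255.0.0 (/16)


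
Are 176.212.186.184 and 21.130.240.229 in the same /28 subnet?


Mask: 255.255.255.240
176.212.186.184 AND mask = 176.212.186.176
21.130.240.229 AND mask = 21.130.240.224
No, different subnets (176.212.186.176 vs 21.130.240.224)


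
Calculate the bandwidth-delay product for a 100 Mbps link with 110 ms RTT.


BDP = bandwidth * RTT
= 100 Mbps * 110 ms
= 100 * 1e6 * 110 / 1000 bits
= 11000000 bits
= 1375000 bytes
= 1342.7734 KB
BDP = 11000000 bits (1375000 bytes)


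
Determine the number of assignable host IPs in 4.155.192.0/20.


Host bits = 32 - 20 = 12
Total addresses = 2^12 = 4096
Usable = total - 2 (network and broadcast)
Usable hosts: 4094


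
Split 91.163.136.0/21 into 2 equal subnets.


New prefix = 21 + 1 = 22
Each subnet has 1024 addresses
  91.163.136.0/22
  91.163.140.0/22
Subnets: 91.163.136.0/22, 91.163.140.0/22


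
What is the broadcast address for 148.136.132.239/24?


Network: 148.136.132.0/24
Host bits = 8
Set all host bits to 1:
Broadcast: 148.136.132.255


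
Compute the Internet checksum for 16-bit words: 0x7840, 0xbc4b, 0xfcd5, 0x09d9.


Sum all words (with carry folding):
+ 0x7840 = 0x7840
+ 0xbc4b = 0x348c
+ 0xfcd5 = 0x3162
+ 0x09d9 = 0x3b3b
One's complement: ~0x3b3b
Checksum = 0xc4c4


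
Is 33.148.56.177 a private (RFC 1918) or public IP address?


RFC 1918 private ranges:
  10.0.0.0/8 (10.0.0.0 - 10.255.255.255)
  172.16.0.0/12 (172.16.0.0 - 172.31.255.255)
  192.168.0.0/16 (192.168.0.0 - 192.168.255.255)
Public (not in any RFC 1918 range)


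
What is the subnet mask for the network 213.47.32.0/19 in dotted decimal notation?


/19 means 19 network bits, 13 host bits
Binary: 11111111111111111110000000000000
Mask: 255.255.224.0


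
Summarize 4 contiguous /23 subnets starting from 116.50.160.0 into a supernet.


Original prefix: /23
Number of subnets: 4 = 2^2
New prefix = 23 - 2 = 21
Supernet: 116.50.160.0/21


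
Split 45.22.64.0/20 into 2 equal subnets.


New prefix = 20 + 1 = 21
Each subnet has 2048 addresses
  45.22.64.0/21
  45.22.72.0/21
Subnets: 45.22.64.0/21, 45.22.72.0/21


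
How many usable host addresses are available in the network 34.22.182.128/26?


Host bits = 32 - 26 = 6
Total addresses = 2^6 = 64
Usable = total - 2 (network and broadcast)
Usable hosts: 62


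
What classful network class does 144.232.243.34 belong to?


First octet: 144
Binary: 10010000
10xxxxxx -> Class B (128-191)
Class B, default mask 255.255.0.0 (/16)


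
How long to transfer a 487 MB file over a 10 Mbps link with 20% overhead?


Effective throughput = 10 * (1 - 20/100) = 8 Mbps
File size in Mb = 487 * 8 = 3896 Mb
Time = 3896 / 8
Time = 487 seconds


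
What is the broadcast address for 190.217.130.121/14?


Network: 190.216.0.0/14
Host bits = 18
Set all host bits to 1:
Broadcast: 190.219.255.255


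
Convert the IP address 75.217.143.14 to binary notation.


75 = 01001011
217 = 11011001
143 = 10001111
14 = 00001110
Binary: 01001011.11011001.10001111.00001110


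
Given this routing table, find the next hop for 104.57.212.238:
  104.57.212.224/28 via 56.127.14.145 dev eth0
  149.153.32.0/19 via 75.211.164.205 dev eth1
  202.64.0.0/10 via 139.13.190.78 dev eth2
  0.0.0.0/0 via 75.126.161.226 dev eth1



Longest prefix match for 104.57.212.238:
  /28 104.57.212.224: MATCH
  /19 149.153.32.0: no
  /10 202.64.0.0: no
  /0 0.0.0.0: MATCH
Selected: next-hop 56.127.14.145 via eth0 (matched /28)


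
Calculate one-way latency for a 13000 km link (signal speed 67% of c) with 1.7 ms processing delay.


Speed = 0.67 * 3e5 km/s = 201000 km/s
Propagation delay = 13000 / 201000 = 0.0647 s = 64.6766 ms
Processing delay = 1.7 ms
Total one-way latency = 66.3766 ms


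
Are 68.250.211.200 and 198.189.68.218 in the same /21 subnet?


Mask: 255.255.248.0
68.250.211.200 AND mask = 68.250.208.0
198.189.68.218 AND mask = 198.189.64.0
No, different subnets (68.250.208.0 vs 198.189.64.0)


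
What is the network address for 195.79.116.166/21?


IP:   11000011.01001111.01110100.10100110
Mask: 11111111.11111111.11111000.00000000
AND operation:
Net:  11000011.01001111.01110000.00000000
Network: 195.79.112.0/21


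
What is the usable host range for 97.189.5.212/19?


Network: 97.189.0.0
Broadcast: 97.189.31.255
First usable = network + 1
Last usable = broadcast - 1
Range: 97.189.0.1 to 97.189.31.254


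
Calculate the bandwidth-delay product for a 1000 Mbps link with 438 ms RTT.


BDP = bandwidth * RTT
= 1000 Mbps * 438 ms
= 1000 * 1e6 * 438 / 1000 bits
= 438000000 bits
= 54750000 bytes
= 53466.7969 KB
BDP = 438000000 bits (54750000 bytes)


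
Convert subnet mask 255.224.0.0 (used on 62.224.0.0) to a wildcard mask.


Subnet mask: 255.224.0.0
Wildcard = 255.255.255.255 - subnet mask
255 - 255 = 0
255 - 224 = 31
255 - 0 = 255
255 - 0 = 255
Wildcard: 0.31.255.255


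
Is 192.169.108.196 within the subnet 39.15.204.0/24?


Subnet network: 39.15.204.0
Test IP AND mask: 192.169.108.0
No, 192.169.108.196 is not in 39.15.204.0/24


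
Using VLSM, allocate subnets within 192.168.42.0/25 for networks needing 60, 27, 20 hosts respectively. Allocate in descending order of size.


60 hosts -> /26 (62 usable): 192.168.42.0/26
27 hosts -> /27 (30 usable): 192.168.42.64/27
20 hosts -> /27 (30 usable): 192.168.42.96/27
Allocation: 192.168.42.0/26 (60 hosts, 62 usable); 192.168.42.64/27 (27 hosts, 30 usable); 192.168.42.96/27 (20 hosts, 30 usable)


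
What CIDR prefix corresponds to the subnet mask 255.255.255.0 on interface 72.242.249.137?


Binary: 11111111.11111111.11111111.00000000
Count leading 1s
Prefix: /24


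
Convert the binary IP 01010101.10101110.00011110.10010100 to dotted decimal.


01010101 = 85
10101110 = 174
00011110 = 30
10010100 = 148
IP: 85.174.30.148


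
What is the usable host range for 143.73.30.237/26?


Network: 143.73.30.192
Broadcast: 143.73.30.255
First usable = network + 1
Last usable = broadcast - 1
Range: 143.73.30.193 to 143.73.30.254


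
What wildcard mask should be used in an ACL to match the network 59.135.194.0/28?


Subnet mask: 255.255.255.240
Wildcard = 255.255.255.255 - subnet mask
255 - 255 = 0
255 - 255 = 0
255 - 255 = 0
255 - 240 = 15
Wildcard: 0.0.0.15


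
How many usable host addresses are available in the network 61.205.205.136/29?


Host bits = 32 - 29 = 3
Total addresses = 2^3 = 8
Usable = total - 2 (network and broadcast)
Usable hosts: 6


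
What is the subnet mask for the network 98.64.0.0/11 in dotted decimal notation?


/11 means 11 network bits, 21 host bits
Binary: 11111111111000000000000000000000
Mask: 255.224.0.0


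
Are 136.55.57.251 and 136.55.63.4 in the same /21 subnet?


Mask: 255.255.248.0
136.55.57.251 AND mask = 136.55.56.0
136.55.63.4 AND mask = 136.55.56.0
Yes, same subnet (136.55.56.0)


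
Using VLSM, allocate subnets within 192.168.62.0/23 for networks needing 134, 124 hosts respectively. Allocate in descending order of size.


134 hosts -> /24 (254 usable): 192.168.62.0/24
124 hosts -> /25 (126 usable): 192.168.63.0/25
Allocation: 192.168.62.0/24 (134 hosts, 254 usable); 192.168.63.0/25 (124 hosts, 126 usable)


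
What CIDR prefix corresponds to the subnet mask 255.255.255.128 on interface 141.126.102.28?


Binary: 11111111.11111111.11111111.10000000
Count leading 1s
Prefix: /25


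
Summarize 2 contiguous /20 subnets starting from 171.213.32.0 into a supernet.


Original prefix: /20
Number of subnets: 2 = 2^1
New prefix = 20 - 1 = 19
Supernet: 171.213.32.0/19


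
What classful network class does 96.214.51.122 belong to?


First octet: 96
Binary: 01100000
0xxxxxxx -> Class A (1-126)
Class A, default mask 255.0.0.0 (/8)


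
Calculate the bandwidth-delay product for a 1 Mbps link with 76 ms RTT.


BDP = bandwidth * RTT
= 1 Mbps * 76 ms
= 1 * 1e6 * 76 / 1000 bits
= 76000 bits
= 9500 bytes
= 9.2773 KB
BDP = 76000 bits (9500 bytes)


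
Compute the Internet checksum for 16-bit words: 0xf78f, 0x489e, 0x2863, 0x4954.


Sum all words (with carry folding):
+ 0xf78f = 0xf78f
+ 0x489e = 0x402e
+ 0x2863 = 0x6891
+ 0x4954 = 0xb1e5
One's complement: ~0xb1e5
Checksum = 0x4e1a


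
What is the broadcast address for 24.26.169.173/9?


Network: 24.0.0.0/9
Host bits = 23
Set all host bits to 1:
Broadcast: 24.127.255.255


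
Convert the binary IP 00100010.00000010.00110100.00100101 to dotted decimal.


00100010 = 34
00000010 = 2
00110100 = 52
00100101 = 37
IP: 34.2.52.37


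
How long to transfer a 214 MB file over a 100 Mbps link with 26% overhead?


Effective throughput = 100 * (1 - 26/100) = 74 Mbps
File size in Mb = 214 * 8 = 1712 Mb
Time = 1712 / 74
Time = 23.1351 seconds


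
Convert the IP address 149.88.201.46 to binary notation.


149 = 10010101
88 = 01011000
201 = 11001001
46 = 00101110
Binary: 10010101.01011000.11001001.00101110


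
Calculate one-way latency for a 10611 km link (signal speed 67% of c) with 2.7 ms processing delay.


Speed = 0.67 * 3e5 km/s = 201000 km/s
Propagation delay = 10611 / 201000 = 0.0528 s = 52.791 ms
Processing delay = 2.7 ms
Total one-way latency = 55.491 ms


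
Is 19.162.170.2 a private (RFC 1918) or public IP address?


RFC 1918 private ranges:
  10.0.0.0/8 (10.0.0.0 - 10.255.255.255)
  172.16.0.0/12 (172.16.0.0 - 172.31.255.255)
  192.168.0.0/16 (192.168.0.0 - 192.168.255.255)
Public (not in any RFC 1918 range)


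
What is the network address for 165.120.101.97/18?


IP:   10100101.01111000.01100101.01100001
Mask: 11111111.11111111.11000000.00000000
AND operation:
Net:  10100101.01111000.01000000.00000000
Network: 165.120.64.0/18


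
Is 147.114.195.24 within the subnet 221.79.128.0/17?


Subnet network: 221.79.128.0
Test IP AND mask: 147.114.128.0
No, 147.114.195.24 is not in 221.79.128.0/17


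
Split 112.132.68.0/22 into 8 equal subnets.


New prefix = 22 + 3 = 25
Each subnet has 128 addresses
  112.132.68.0/25
  112.132.68.128/25
  112.132.69.0/25
  112.132.69.128/25
  112.132.70.0/25
  112.132.70.128/25
  112.132.71.0/25
  112.132.71.128/25
Subnets: 112.132.68.0/25, 112.132.68.128/25, 112.132.69.0/25, 112.132.69.128/25, 112.132.70.0/25, 112.132.70.128/25, 112.132.71.0/25, 112.132.71.128/25


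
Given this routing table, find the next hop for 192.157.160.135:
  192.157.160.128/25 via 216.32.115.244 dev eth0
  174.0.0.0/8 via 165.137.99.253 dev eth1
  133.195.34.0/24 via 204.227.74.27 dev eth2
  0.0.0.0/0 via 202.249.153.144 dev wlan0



Longest prefix match for 192.157.160.135:
  /25 192.157.160.128: MATCH
  /8 174.0.0.0: no
  /24 133.195.34.0: no
  /0 0.0.0.0: MATCH
Selected: next-hop 216.32.115.244 via eth0 (matched /25)


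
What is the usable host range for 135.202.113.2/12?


Network: 135.192.0.0
Broadcast: 135.207.255.255
First usable = network + 1
Last usable = broadcast - 1
Range: 135.192.0.1 to 135.207.255.254


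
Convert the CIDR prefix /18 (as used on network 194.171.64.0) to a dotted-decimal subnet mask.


/18 means 18 network bits, 14 host bits
Binary: 11111111111111111100000000000000
Mask: 255.255.192.0


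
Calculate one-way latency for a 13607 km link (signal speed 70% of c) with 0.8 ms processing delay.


Speed = 0.7 * 3e5 km/s = 210000 km/s
Propagation delay = 13607 / 210000 = 0.0648 s = 64.7952 ms
Processing delay = 0.8 ms
Total one-way latency = 65.5952 ms


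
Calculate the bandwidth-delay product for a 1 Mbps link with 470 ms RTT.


BDP = bandwidth * RTT
= 1 Mbps * 470 ms
= 1 * 1e6 * 470 / 1000 bits
= 470000 bits
= 58750 bytes
= 57.373 KB
BDP = 470000 bits (58750 bytes)


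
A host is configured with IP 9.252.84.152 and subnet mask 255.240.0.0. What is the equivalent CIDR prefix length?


Binary: 11111111.11110000.00000000.00000000
Count leading 1s
Prefix: /12


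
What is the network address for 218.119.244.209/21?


IP:   11011010.01110111.11110100.11010001
Mask: 11111111.11111111.11111000.00000000
AND operation:
Net:  11011010.01110111.11110000.00000000
Network: 218.119.240.0/21


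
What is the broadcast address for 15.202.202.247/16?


Network: 15.202.0.0/16
Host bits = 16
Set all host bits to 1:
Broadcast: 15.202.255.255


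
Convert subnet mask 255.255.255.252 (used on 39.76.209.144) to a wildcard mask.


Subnet mask: 255.255.255.252
Wildcard = 255.255.255.255 - subnet mask
255 - 255 = 0
255 - 255 = 0
255 - 255 = 0
255 - 252 = 3
Wildcard: 0.0.0.3


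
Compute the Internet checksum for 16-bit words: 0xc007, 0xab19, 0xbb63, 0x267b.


Sum all words (with carry folding):
+ 0xc007 = 0xc007
+ 0xab19 = 0x6b21
+ 0xbb63 = 0x2685
+ 0x267b = 0x4d00
One's complement: ~0x4d00
Checksum = 0xb2ff


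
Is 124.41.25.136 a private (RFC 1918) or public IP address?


RFC 1918 private ranges:
  10.0.0.0/8 (10.0.0.0 - 10.255.255.255)
  172.16.0.0/12 (172.16.0.0 - 172.31.255.255)
  192.168.0.0/16 (192.168.0.0 - 192.168.255.255)
Public (not in any RFC 1918 range)


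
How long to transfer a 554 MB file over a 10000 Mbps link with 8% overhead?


Effective throughput = 10000 * (1 - 8/100) = 9200 Mbps
File size in Mb = 554 * 8 = 4432 Mb
Time = 4432 / 9200
Time = 0.4817 seconds


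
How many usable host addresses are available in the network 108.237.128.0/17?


Host bits = 32 - 17 = 15
Total addresses = 2^15 = 32768
Usable = total - 2 (network and broadcast)
Usable hosts: 32766


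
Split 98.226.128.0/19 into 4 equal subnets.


New prefix = 19 + 2 = 21
Each subnet has 2048 addresses
  98.226.128.0/21
  98.226.136.0/21
  98.226.144.0/21
  98.226.152.0/21
Subnets: 98.226.128.0/21, 98.226.136.0/21, 98.226.144.0/21, 98.226.152.0/21


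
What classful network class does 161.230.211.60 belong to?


First octet: 161
Binary: 10100001
10xxxxxx -> Class B (128-191)
Class B, default mask 255.255.0.0 (/16)


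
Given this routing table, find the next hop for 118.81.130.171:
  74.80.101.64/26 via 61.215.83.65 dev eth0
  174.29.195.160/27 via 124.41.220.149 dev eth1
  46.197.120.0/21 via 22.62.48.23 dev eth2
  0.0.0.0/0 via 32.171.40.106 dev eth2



Longest prefix match for 118.81.130.171:
  /26 74.80.101.64: no
  /27 174.29.195.160: no
  /21 46.197.120.0: no
  /0 0.0.0.0: MATCH
Selected: next-hop 32.171.40.106 via eth2 (matched /0)


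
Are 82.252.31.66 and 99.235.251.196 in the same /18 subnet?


Mask: 255.255.192.0
82.252.31.66 AND mask = 82.252.0.0
99.235.251.196 AND mask = 99.235.192.0
No, different subnets (82.252.0.0 vs 99.235.192.0)


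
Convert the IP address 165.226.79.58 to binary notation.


165 = 10100101
226 = 11100010
79 = 01001111
58 = 00111010
Binary: 10100101.11100010.01001111.00111010


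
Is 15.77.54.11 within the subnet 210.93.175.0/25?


Subnet network: 210.93.175.0
Test IP AND mask: 15.77.54.0
No, 15.77.54.11 is not in 210.93.175.0/25


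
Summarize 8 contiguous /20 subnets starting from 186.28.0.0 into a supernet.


Original prefix: /20
Number of subnets: 8 = 2^3
New prefix = 20 - 3 = 17
Supernet: 186.28.0.0/17


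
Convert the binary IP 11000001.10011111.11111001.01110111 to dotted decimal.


11000001 = 193
10011111 = 159
11111001 = 249
01110111 = 119
IP: 193.159.249.119


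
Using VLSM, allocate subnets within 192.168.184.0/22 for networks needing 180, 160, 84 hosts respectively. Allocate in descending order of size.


180 hosts -> /24 (254 usable): 192.168.184.0/24
160 hosts -> /24 (254 usable): 192.168.185.0/24
84 hosts -> /25 (126 usable): 192.168.186.0/25
Allocation: 192.168.184.0/24 (180 hosts, 254 usable); 192.168.185.0/24 (160 hosts, 254 usable); 192.168.186.0/25 (84 hosts, 126 usable)


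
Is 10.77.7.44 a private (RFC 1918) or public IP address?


RFC 1918 private ranges:
  10.0.0.0/8 (10.0.0.0 - 10.255.255.255)
  172.16.0.0/12 (172.16.0.0 - 172.31.255.255)
  192.168.0.0/16 (192.168.0.0 - 192.168.255.255)
Private (in 10.0.0.0/8)


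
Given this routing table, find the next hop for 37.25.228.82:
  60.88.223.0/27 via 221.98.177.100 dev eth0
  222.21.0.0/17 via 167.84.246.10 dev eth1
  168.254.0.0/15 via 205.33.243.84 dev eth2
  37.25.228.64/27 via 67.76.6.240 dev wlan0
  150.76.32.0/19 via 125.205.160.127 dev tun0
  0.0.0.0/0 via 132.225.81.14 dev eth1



Longest prefix match for 37.25.228.82:
  /27 60.88.223.0: no
  /17 222.21.0.0: no
  /15 168.254.0.0: no
  /27 37.25.228.64: MATCH
  /19 150.76.32.0: no
  /0 0.0.0.0: MATCH
Selected: next-hop 67.76.6.240 via wlan0 (matched /27)


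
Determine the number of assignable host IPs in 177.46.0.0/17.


Host bits = 32 - 17 = 15
Total addresses = 2^15 = 32768
Usable = total - 2 (network and broadcast)
Usable hosts: 32766


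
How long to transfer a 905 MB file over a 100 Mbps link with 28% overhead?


Effective throughput = 100 * (1 - 28/100) = 72 Mbps
File size in Mb = 905 * 8 = 7240 Mb
Time = 7240 / 72
Time = 100.5556 seconds


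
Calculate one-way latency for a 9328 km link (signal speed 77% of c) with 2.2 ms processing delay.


Speed = 0.77 * 3e5 km/s = 231000 km/s
Propagation delay = 9328 / 231000 = 0.0404 s = 40.381 ms
Processing delay = 2.2 ms
Total one-way latency = 42.581 ms


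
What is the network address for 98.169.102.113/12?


IP:   01100010.10101001.01100110.01110001
Mask: 11111111.11110000.00000000.00000000
AND operation:
Net:  01100010.10100000.00000000.00000000
Network: 98.160.0.0/12


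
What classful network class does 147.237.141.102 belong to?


First octet: 147
Binary: 10010011
10xxxxxx -> Class B (128-191)
Class B, default mask 255.255.0.0 (/16)


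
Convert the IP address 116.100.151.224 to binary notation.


116 = 01110100
100 = 01100100
151 = 10010111
224 = 11100000
Binary: 01110100.01100100.10010111.11100000


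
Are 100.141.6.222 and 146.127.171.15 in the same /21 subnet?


Mask: 255.255.248.0
100.141.6.222 AND mask = 100.141.0.0
146.127.171.15 AND mask = 146.127.168.0
No, different subnets (100.141.0.0 vs 146.127.168.0)


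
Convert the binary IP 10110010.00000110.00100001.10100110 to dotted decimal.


10110010 = 178
00000110 = 6
00100001 = 33
10100110 = 166
IP: 178.6.33.166


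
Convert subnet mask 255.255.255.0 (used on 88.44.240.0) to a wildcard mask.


Subnet mask: 255.255.255.0
Wildcard = 255.255.255.255 - subnet mask
255 - 255 = 0
255 - 255 = 0
255 - 255 = 0
255 - 0 = 255
Wildcard: 0.0.0.255


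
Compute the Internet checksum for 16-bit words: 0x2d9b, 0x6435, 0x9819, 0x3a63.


Sum all words (with carry folding):
+ 0x2d9b = 0x2d9b
+ 0x6435 = 0x91d0
+ 0x9819 = 0x29ea
+ 0x3a63 = 0x644d
One's complement: ~0x644d
Checksum = 0x9bb2


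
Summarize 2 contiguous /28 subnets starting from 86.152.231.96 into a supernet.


Original prefix: /28
Number of subnets: 2 = 2^1
New prefix = 28 - 1 = 27
Supernet: 86.152.231.96/27
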